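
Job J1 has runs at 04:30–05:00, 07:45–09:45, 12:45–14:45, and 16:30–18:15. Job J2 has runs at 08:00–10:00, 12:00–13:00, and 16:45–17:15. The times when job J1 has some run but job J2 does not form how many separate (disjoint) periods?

A \ B = 04:30–05:00, 07:45–08:00, 13:00–14:45, 16:30–16:45, 17:15–18:15.
That is 5 disjoint pieces.

5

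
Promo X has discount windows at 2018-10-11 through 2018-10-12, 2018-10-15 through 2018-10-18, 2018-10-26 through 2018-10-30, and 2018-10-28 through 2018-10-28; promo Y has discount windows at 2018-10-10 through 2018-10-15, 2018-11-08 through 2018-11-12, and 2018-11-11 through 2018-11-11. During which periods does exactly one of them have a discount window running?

First set merges to 2018-10-11 through 2018-10-12, 2018-10-15 through 2018-10-18, 2018-10-26 through 2018-10-30.
Second set merges to 2018-10-10 through 2018-10-15, 2018-11-08 through 2018-11-12.
A \ B = 2018-10-16 through 2018-10-18, 2018-10-26 through 2018-10-30.
B \ A = 2018-10-10 through 2018-10-10, 2018-10-13 through 2018-10-14, 2018-11-08 through 2018-11-12.
Union of the two gives the symmetric difference.

2018-10-10 through 2018-10-10, 2018-10-13 through 2018-10-14, 2018-10-16 through 2018-10-18, 2018-10-26 through 2018-10-30, 2018-11-08 through 2018-11-12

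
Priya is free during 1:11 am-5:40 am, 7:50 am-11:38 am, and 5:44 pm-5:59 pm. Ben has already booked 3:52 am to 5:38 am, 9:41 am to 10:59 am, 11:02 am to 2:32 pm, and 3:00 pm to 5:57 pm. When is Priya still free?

1:11 am-5:40 am minus B → 1:11 am-3:52 am, 5:38 am-5:40 am.
7:50 am-11:38 am minus B → 7:50 am-9:41 am, 10:59 am-11:02 am.
5:44 pm-5:59 pm minus B → 5:57 pm-5:59 pm.

1:11 am-3:52 am, 5:38 am-5:40 am, 7:50 am-9:41 am, 10:59 am-11:02 am, 5:57 pm-5:59 pm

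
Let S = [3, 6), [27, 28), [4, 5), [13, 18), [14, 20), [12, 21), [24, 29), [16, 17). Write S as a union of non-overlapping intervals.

Sort by start: [3, 6), [4, 5), [12, 21), [13, 18), [14, 20), [16, 17), [24, 29), [27, 28).
[4, 5) overlaps/touches [3, 6) → extend to [3, 6).
[12, 21) is disjoint → start new block.
[13, 18) overlaps/touches [12, 21) → extend to [12, 21).
[14, 20) overlaps/touches [12, 21) → extend to [12, 21).
[16, 17) overlaps/touches [12, 21) → extend to [12, 21).
[24, 29) is disjoint → start new block.
[27, 28) overlaps/touches [24, 29) → extend to [24, 29).

[3, 6) ∪ [12, 21) ∪ [24, 29)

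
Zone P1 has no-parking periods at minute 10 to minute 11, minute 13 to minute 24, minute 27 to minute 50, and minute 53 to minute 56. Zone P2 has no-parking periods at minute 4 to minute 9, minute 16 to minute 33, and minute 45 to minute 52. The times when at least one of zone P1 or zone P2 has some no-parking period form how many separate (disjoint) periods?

A ∪ B = minute 4 to minute 9, minute 10 to minute 11, minute 13 to minute 52, minute 53 to minute 56.
That is 4 disjoint pieces.

4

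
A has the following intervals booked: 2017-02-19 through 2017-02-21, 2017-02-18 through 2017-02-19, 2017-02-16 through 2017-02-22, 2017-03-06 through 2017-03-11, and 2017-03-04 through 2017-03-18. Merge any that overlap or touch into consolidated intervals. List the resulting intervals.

Sort by start: 2017-02-16 through 2017-02-22, 2017-02-18 through 2017-02-19, 2017-02-19 through 2017-02-21, 2017-03-04 through 2017-03-18, 2017-03-06 through 2017-03-11.
2017-02-18 through 2017-02-19 overlaps/touches 2017-02-16 through 2017-02-22 → extend to 2017-02-16 through 2017-02-22.
2017-02-19 through 2017-02-21 overlaps/touches 2017-02-16 through 2017-02-22 → extend to 2017-02-16 through 2017-02-22.
2017-03-04 through 2017-03-18 is disjoint → start new block.
2017-03-06 through 2017-03-11 overlaps/touches 2017-03-04 through 2017-03-18 → extend to 2017-03-04 through 2017-03-18.

2017-02-16 through 2017-02-22, 2017-03-04 through 2017-03-18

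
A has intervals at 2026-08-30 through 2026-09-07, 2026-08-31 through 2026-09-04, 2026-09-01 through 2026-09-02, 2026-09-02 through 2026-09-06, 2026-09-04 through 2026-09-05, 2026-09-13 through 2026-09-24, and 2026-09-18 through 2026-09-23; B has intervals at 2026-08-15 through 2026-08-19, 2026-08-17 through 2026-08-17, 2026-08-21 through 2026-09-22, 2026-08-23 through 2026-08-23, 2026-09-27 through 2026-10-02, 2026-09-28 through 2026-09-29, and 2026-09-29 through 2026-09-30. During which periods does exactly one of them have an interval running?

Merge the first list: 2026-08-30 through 2026-09-07, 2026-09-13 through 2026-09-24.
Merge the second list: 2026-08-15 through 2026-08-19, 2026-08-21 through 2026-09-22, 2026-09-27 through 2026-10-02.
A but not B: 2026-09-23 through 2026-09-24.
B but not A: 2026-08-15 through 2026-08-19, 2026-08-21 through 2026-08-29, 2026-09-08 through 2026-09-12, 2026-09-27 through 2026-10-02.
Combining gives A △ B.

2026-08-15 through 2026-08-19, 2026-08-21 through 2026-08-29, 2026-09-08 through 2026-09-12, 2026-09-23 through 2026-09-24, 2026-09-27 through 2026-10-02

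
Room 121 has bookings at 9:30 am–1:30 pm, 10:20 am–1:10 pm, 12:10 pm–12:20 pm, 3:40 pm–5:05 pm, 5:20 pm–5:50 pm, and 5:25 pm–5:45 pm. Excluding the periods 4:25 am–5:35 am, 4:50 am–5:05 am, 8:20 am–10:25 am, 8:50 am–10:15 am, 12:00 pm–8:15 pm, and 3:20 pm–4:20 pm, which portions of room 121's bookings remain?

10:25 am–12:00 pm

Merge the first list: 9:30 am–1:30 pm, 3:40 pm–5:05 pm, 5:20 pm–5:50 pm.
Merge the second list: 4:25 am–5:35 am, 8:20 am–10:25 am, 12:00 pm–8:15 pm.
9:30 am–1:30 pm minus B → 10:25 am–12:00 pm.
3:40 pm–5:05 pm: fully covered by B → removed.
5:20 pm–5:50 pm: fully covered by B → removed.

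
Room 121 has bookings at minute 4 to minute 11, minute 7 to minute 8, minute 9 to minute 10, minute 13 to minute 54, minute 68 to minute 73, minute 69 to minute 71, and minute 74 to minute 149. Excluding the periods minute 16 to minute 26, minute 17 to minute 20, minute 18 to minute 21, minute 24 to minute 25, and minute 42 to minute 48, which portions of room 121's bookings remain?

A, merged: minute 4 to minute 11, minute 13 to minute 54, minute 68 to minute 73, minute 74 to minute 149.
B, merged: minute 16 to minute 26, minute 42 to minute 48.
minute 4 to minute 11: no B overlap → unchanged.
minute 13 to minute 54 minus B → minute 13 to minute 16, minute 26 to minute 42, minute 48 to minute 54.
minute 68 to minute 73: no B overlap → unchanged.
minute 74 to minute 149: no B overlap → unchanged.

minute 4 to minute 11, minute 13 to minute 16, minute 26 to minute 42, minute 48 to minute 54, minute 68 to minute 73, minute 74 to minute 149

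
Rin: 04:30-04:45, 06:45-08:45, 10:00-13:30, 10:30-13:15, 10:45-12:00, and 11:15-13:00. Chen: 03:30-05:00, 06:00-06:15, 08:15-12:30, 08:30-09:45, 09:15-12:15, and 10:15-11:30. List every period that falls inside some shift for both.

First set merges to 04:30–04:45, 06:45–08:45, 10:00–13:30.
Second set merges to 03:30–05:00, 06:00–06:15, 08:15–12:30.
04:30–04:45 ∩ B → 04:30–04:45.
06:45–08:45 ∩ B → 08:15–08:45.
10:00–13:30 ∩ B → 10:00–12:30.

04:30–04:45, 08:15–08:45, 10:00–12:30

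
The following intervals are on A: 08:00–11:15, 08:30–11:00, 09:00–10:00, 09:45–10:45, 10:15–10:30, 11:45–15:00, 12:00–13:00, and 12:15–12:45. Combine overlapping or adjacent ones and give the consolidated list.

08:00–11:15, 11:45–15:00

08:30–11:00 overlaps/touches 08:00–11:15 → extend to 08:00–11:15.
09:00–10:00 overlaps/touches 08:00–11:15 → extend to 08:00–11:15.
09:45–10:45 overlaps/touches 08:00–11:15 → extend to 08:00–11:15.
10:15–10:30 overlaps/touches 08:00–11:15 → extend to 08:00–11:15.
11:45–15:00 is disjoint → start new block.
12:00–13:00 overlaps/touches 11:45–15:00 → extend to 11:45–15:00.
12:15–12:45 overlaps/touches 11:45–15:00 → extend to 11:45–15:00.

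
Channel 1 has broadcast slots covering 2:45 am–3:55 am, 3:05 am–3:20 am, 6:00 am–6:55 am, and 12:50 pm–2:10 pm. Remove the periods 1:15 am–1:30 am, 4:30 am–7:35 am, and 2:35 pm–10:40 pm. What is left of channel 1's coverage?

2:45 am–3:55 am, 12:50 pm–2:10 pm

Merge the first list: 2:45 am–3:55 am, 6:00 am–6:55 am, 12:50 pm–2:10 pm.
2:45 am–3:55 am is untouched.
6:00 am–6:55 am lies entirely inside B → drops out.
12:50 pm–2:10 pm is untouched.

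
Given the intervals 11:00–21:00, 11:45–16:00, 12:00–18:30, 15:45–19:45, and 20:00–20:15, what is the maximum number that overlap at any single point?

Walk the sorted start/end points keeping a running depth.
The depth first hits 4 at 15:45.

4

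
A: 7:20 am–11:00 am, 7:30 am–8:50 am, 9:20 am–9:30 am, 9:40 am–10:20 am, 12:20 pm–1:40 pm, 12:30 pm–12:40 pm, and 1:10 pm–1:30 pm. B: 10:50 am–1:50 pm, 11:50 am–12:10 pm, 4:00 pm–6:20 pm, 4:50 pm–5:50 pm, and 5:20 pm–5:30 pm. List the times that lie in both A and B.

10:50 am-11:00 am, 12:20 pm-1:40 pm

Merge the first list: 7:20 am-11:00 am, 12:20 pm-1:40 pm.
Merge the second list: 10:50 am-1:50 pm, 4:00 pm-6:20 pm.
7:20 am-11:00 am overlaps B on 10:50 am-11:00 am.
12:20 pm-1:40 pm overlaps B on 12:20 pm-1:40 pm.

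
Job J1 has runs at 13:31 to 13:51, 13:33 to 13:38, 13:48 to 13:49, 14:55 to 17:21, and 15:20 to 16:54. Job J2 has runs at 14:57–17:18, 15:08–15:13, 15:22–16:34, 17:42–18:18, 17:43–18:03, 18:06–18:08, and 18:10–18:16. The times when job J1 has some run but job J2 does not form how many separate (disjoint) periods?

Merge the first list: 13:31-13:51, 14:55-17:21.
Merge the second list: 14:57-17:18, 17:42-18:18.
A \ B = 13:31-13:51, 14:55-14:57, 17:18-17:21.
That is 3 disjoint pieces.

3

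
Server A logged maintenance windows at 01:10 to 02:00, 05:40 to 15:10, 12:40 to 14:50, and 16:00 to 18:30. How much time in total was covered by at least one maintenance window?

Merged: 01:10-02:00, 05:40-15:10, 16:00-18:30.
Lengths: 50 min + 9 h 30 min + 2 h 30 min = 12 h 50 min.

12 h 50 min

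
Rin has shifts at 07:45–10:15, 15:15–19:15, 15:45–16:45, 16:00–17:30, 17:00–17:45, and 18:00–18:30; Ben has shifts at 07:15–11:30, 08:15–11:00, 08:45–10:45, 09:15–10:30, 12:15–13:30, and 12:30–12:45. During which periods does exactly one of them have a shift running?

07:15–07:45, 10:15–11:30, 12:15–13:30, 15:15–19:15

Merge the first list: 07:45–10:15, 15:15–19:15.
Merge the second list: 07:15–11:30, 12:15–13:30.
Only in the first: 15:15–19:15.
Only in the second: 07:15–07:45, 10:15–11:30, 12:15–13:30.
Together these are the periods covered by exactly one.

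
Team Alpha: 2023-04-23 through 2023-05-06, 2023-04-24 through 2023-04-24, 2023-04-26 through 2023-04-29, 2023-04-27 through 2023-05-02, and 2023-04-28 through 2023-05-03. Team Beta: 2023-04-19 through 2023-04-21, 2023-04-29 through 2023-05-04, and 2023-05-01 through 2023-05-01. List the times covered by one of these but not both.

2023-04-19 through 2023-04-21, 2023-04-23 through 2023-04-28, 2023-05-05 through 2023-05-06

First set merges to 2023-04-23 through 2023-05-06.
Second set merges to 2023-04-19 through 2023-04-21, 2023-04-29 through 2023-05-04.
A but not B: 2023-04-23 through 2023-04-28, 2023-05-05 through 2023-05-06.
B but not A: 2023-04-19 through 2023-04-21.
Combining gives A △ B.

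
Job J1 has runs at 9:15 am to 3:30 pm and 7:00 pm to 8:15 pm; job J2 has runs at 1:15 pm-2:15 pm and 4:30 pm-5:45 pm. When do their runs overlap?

9:15 am-3:30 pm overlaps B on 1:15 pm-2:15 pm.
7:00 pm-8:15 pm falls entirely outside B.

1:15 pm-2:15 pm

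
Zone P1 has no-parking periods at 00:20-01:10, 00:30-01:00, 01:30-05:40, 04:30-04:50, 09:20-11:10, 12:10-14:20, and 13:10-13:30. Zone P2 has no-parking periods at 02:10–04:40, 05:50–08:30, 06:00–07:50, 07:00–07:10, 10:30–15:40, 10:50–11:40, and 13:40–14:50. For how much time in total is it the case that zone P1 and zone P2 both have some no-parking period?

5 h 20 min

First set merges to 00:20–01:10, 01:30–05:40, 09:20–11:10, 12:10–14:20.
Second set merges to 02:10–04:40, 05:50–08:30, 10:30–15:40.
A ∩ B = 02:10–04:40, 10:30–11:10, 12:10–14:20.
Total: 2 h 30 min + 40 min + 2 h 10 min = 5 h 20 min.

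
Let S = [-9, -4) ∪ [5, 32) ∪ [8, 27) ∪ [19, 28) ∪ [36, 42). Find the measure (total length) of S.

38

Merged: [-9, -4), [5, 32), [36, 42).
Lengths: 5 + 27 + 6 = 38.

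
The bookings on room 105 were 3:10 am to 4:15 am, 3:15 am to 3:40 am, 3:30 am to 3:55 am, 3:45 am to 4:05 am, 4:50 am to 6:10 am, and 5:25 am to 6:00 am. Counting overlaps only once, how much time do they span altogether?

2 h 25 min

Merged: 3:10 am–4:15 am, 4:50 am–6:10 am.
Lengths: 1 h 5 min + 1 h 20 min = 2 h 25 min.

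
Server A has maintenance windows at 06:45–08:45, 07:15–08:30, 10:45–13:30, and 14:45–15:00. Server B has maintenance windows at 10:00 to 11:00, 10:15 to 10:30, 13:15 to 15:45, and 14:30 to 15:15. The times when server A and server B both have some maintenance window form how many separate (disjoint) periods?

3

Merge the first list: 06:45-08:45, 10:45-13:30, 14:45-15:00.
Merge the second list: 10:00-11:00, 13:15-15:45.
A ∩ B = 10:45-11:00, 13:15-13:30, 14:45-15:00.
That is 3 disjoint pieces.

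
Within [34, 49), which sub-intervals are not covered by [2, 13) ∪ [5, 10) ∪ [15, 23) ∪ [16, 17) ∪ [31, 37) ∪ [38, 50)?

After merging, the occupied span is [2, 13), [15, 23), [31, 37), [38, 50).
Gaps within [34, 49): [37, 38).

[37, 38)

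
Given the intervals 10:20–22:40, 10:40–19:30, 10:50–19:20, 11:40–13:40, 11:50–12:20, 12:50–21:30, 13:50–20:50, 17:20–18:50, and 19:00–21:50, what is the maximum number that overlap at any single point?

At 17:20, 6 of the intervals are simultaneously active.
No point has more.

6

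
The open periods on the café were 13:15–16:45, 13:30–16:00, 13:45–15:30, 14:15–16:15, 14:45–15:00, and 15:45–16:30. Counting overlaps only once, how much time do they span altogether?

3 h 30 min

Merged: 13:15–16:45.
Length: 3 h 30 min.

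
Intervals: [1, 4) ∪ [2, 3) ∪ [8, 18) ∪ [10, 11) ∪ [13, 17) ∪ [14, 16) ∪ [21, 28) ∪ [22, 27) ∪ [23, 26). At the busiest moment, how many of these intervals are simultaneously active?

3

At 14, 3 of the intervals are simultaneously active.
No point has more.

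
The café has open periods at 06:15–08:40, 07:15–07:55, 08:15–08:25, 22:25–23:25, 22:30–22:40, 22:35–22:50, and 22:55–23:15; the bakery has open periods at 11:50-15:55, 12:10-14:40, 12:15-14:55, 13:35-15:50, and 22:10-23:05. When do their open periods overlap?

22:25-23:05

A, merged: 06:15-08:40, 22:25-23:25.
B, merged: 11:50-15:55, 22:10-23:05.
06:15-08:40 falls entirely outside B.
22:25-23:25 overlaps B on 22:25-23:05.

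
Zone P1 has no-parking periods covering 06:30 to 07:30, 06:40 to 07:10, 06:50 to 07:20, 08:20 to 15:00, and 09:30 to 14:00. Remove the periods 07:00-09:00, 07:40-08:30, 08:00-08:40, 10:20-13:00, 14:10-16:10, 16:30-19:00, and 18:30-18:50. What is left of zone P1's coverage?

Merge the first list: 06:30-07:30, 08:20-15:00.
Merge the second list: 07:00-09:00, 10:20-13:00, 14:10-16:10, 16:30-19:00.
06:30-07:30 with B removed leaves 06:30-07:00.
08:20-15:00 with B removed leaves 09:00-10:20, 13:00-14:10.

06:30-07:00, 09:00-10:20, 13:00-14:10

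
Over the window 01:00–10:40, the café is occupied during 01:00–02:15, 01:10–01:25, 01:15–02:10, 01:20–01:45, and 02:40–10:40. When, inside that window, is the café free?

02:15–02:40

After merging, the occupied span is 01:00–02:15, 02:40–10:40.
Gaps within 01:00–10:40: 02:15–02:40.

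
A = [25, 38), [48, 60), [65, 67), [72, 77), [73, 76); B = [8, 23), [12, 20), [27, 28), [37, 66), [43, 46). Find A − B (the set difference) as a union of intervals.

[25, 27) ∪ [28, 37) ∪ [66, 67) ∪ [72, 77)

A, merged: [25, 38), [48, 60), [65, 67), [72, 77).
B, merged: [8, 23), [27, 28), [37, 66).
[25, 38) minus B → [25, 27), [28, 37).
[48, 60): fully covered by B → removed.
[65, 67) minus B → [66, 67).
[72, 77): no B overlap → unchanged.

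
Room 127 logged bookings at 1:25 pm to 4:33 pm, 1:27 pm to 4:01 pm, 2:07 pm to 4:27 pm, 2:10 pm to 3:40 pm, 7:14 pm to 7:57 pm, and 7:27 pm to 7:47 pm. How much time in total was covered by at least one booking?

Merged: 1:25 pm–4:33 pm, 7:14 pm–7:57 pm.
Lengths: 3 h 8 min + 43 min = 3 h 51 min.

3 h 51 min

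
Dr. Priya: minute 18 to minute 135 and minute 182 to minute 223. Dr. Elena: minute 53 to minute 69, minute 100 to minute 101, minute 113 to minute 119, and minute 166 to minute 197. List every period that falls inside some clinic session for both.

minute 18 to minute 135 ∩ B → minute 53 to minute 69, minute 100 to minute 101, minute 113 to minute 119.
minute 182 to minute 223 ∩ B → minute 182 to minute 197.

minute 53 to minute 69, minute 100 to minute 101, minute 113 to minute 119, minute 182 to minute 197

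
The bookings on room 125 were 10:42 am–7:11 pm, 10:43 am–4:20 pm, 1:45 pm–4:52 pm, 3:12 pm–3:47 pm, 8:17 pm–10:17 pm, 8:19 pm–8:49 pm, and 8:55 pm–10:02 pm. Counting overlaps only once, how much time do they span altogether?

10 h 29 min

Merged: 10:42 am–7:11 pm, 8:17 pm–10:17 pm.
Lengths: 8 h 29 min + 2 h = 10 h 29 min.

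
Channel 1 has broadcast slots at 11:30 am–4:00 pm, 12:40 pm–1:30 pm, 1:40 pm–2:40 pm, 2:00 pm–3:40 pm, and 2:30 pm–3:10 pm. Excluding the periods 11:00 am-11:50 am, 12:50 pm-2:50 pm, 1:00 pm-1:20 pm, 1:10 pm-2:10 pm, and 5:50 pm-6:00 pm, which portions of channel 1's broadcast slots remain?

11:50 am–12:50 pm, 2:50 pm–4:00 pm

First set merges to 11:30 am–4:00 pm.
Second set merges to 11:00 am–11:50 am, 12:50 pm–2:50 pm, 5:50 pm–6:00 pm.
11:30 am–4:00 pm minus B → 11:50 am–12:50 pm, 2:50 pm–4:00 pm.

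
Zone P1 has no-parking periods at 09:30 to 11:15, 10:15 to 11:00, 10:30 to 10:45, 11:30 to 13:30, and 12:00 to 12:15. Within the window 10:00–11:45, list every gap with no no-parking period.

11:15-11:30

After merging, the occupied span is 09:30-11:15, 11:30-13:30.
Complement within 10:00-11:45: 11:15-11:30.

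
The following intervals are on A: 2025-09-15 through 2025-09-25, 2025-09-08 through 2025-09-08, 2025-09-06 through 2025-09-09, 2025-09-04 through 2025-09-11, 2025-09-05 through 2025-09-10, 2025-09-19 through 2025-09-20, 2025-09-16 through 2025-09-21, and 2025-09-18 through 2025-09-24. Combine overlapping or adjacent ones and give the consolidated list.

2025-09-04 through 2025-09-11, 2025-09-15 through 2025-09-25

Sort by start: 2025-09-04 through 2025-09-11, 2025-09-05 through 2025-09-10, 2025-09-06 through 2025-09-09, 2025-09-08 through 2025-09-08, 2025-09-15 through 2025-09-25, 2025-09-16 through 2025-09-21, 2025-09-18 through 2025-09-24, 2025-09-19 through 2025-09-20.
2025-09-05 through 2025-09-10 overlaps/touches 2025-09-04 through 2025-09-11 → extend to 2025-09-04 through 2025-09-11.
2025-09-06 through 2025-09-09 overlaps/touches 2025-09-04 through 2025-09-11 → extend to 2025-09-04 through 2025-09-11.
2025-09-08 through 2025-09-08 overlaps/touches 2025-09-04 through 2025-09-11 → extend to 2025-09-04 through 2025-09-11.
2025-09-15 through 2025-09-25 is disjoint → start new block.
2025-09-16 through 2025-09-21 overlaps/touches 2025-09-15 through 2025-09-25 → extend to 2025-09-15 through 2025-09-25.
2025-09-18 through 2025-09-24 overlaps/touches 2025-09-15 through 2025-09-25 → extend to 2025-09-15 through 2025-09-25.
2025-09-19 through 2025-09-20 overlaps/touches 2025-09-15 through 2025-09-25 → extend to 2025-09-15 through 2025-09-25.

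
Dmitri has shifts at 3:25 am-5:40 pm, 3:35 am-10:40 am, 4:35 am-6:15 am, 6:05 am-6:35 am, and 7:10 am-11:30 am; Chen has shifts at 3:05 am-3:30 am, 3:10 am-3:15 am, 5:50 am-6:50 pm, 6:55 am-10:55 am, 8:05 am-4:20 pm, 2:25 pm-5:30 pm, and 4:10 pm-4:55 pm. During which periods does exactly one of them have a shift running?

Merge the first list: 3:25 am–5:40 pm.
Merge the second list: 3:05 am–3:30 am, 5:50 am–6:50 pm.
A \ B = 3:30 am–5:50 am.
B \ A = 3:05 am–3:25 am, 5:40 pm–6:50 pm.
Union of the two gives the symmetric difference.

3:05 am–3:25 am, 3:30 am–5:50 am, 5:40 pm–6:50 pm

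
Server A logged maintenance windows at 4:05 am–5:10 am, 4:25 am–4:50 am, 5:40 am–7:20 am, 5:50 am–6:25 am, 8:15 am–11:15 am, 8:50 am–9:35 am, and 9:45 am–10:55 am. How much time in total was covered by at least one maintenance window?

5 h 45 min

Merged: 4:05 am–5:10 am, 5:40 am–7:20 am, 8:15 am–11:15 am.
Lengths: 1 h 5 min + 1 h 40 min + 3 h = 5 h 45 min.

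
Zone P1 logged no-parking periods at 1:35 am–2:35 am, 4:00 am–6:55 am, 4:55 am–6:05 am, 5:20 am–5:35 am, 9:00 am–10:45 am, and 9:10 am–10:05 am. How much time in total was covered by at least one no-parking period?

5 h 40 min

Merged: 1:35 am–2:35 am, 4:00 am–6:55 am, 9:00 am–10:45 am.
Lengths: 1 h + 2 h 55 min + 1 h 45 min = 5 h 40 min.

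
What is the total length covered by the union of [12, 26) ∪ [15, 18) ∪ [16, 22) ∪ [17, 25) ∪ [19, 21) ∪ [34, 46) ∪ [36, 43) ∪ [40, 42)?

26

Merged: [12, 26), [34, 46).
Lengths: 14 + 12 = 26.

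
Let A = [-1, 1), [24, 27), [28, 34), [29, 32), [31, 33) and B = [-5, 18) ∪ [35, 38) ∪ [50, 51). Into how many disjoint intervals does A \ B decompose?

First set merges to [-1, 1), [24, 27), [28, 34).
A \ B = [24, 27), [28, 34).
That is 2 disjoint pieces.

2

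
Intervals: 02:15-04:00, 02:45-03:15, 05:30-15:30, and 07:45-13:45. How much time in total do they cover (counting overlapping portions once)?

Merged: 02:15–04:00, 05:30–15:30.
Lengths: 1 h 45 min + 10 h = 11 h 45 min.

11 h 45 min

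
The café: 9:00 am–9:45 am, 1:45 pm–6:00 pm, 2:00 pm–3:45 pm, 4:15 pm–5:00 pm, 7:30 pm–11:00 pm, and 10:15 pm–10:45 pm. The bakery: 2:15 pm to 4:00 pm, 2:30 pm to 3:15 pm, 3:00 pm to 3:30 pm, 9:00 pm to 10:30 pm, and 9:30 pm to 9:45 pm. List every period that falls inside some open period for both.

A, merged: 9:00 am–9:45 am, 1:45 pm–6:00 pm, 7:30 pm–11:00 pm.
B, merged: 2:15 pm–4:00 pm, 9:00 pm–10:30 pm.
9:00 am–9:45 am: no overlap with the second set.
1:45 pm–6:00 pm meets the second set on 2:15 pm–4:00 pm.
7:30 pm–11:00 pm meets the second set on 9:00 pm–10:30 pm.

2:15 pm–4:00 pm, 9:00 pm–10:30 pm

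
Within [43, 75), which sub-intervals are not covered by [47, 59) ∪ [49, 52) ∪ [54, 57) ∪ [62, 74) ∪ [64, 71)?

The merged coverage is [47, 59), [62, 74).
Uncovered inside [43, 75): [43, 47), [59, 62), [74, 75).

[43, 47) ∪ [59, 62) ∪ [74, 75)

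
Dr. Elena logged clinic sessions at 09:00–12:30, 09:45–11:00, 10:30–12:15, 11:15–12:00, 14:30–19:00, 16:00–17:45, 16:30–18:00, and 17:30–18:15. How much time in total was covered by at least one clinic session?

Merged: 09:00–12:30, 14:30–19:00.
Lengths: 3 h 30 min + 4 h 30 min = 8 h.

8 h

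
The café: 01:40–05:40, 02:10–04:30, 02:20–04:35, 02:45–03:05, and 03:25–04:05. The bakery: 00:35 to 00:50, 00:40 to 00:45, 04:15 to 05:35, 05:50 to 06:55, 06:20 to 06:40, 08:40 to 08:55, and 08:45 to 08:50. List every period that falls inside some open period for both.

04:15–05:35

First set merges to 01:40–05:40.
Second set merges to 00:35–00:50, 04:15–05:35, 05:50–06:55, 08:40–08:55.
01:40–05:40 ∩ B → 04:15–05:35.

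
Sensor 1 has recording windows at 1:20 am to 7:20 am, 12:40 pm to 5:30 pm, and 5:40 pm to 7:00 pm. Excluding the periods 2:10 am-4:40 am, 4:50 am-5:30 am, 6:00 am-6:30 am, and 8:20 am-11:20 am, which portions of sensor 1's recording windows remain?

1:20 am–2:10 am, 4:40 am–4:50 am, 5:30 am–6:00 am, 6:30 am–7:20 am, 12:40 pm–5:30 pm, 5:40 pm–7:00 pm

1:20 am–7:20 am \ B = 1:20 am–2:10 am, 4:40 am–4:50 am, 5:30 am–6:00 am, 6:30 am–7:20 am.
12:40 pm–5:30 pm: nothing removed.
5:40 pm–7:00 pm: nothing removed.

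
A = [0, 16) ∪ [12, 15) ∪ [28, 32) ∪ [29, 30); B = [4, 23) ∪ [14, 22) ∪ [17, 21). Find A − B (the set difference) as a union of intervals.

Merge the first list: [0, 16), [28, 32).
Merge the second list: [4, 23).
[0, 16) minus B → [0, 4).
[28, 32): no B overlap → unchanged.

[0, 4) ∪ [28, 32)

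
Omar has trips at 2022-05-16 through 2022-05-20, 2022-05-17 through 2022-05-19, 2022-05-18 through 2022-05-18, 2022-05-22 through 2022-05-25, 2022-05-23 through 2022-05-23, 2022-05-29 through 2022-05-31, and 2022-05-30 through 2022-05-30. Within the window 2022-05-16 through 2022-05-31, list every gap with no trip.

After merging, the occupied span is 2022-05-16 through 2022-05-20, 2022-05-22 through 2022-05-25, 2022-05-29 through 2022-05-31.
Complement within 2022-05-16 through 2022-05-31: 2022-05-21 through 2022-05-21, 2022-05-26 through 2022-05-28.

2022-05-21 through 2022-05-21, 2022-05-26 through 2022-05-28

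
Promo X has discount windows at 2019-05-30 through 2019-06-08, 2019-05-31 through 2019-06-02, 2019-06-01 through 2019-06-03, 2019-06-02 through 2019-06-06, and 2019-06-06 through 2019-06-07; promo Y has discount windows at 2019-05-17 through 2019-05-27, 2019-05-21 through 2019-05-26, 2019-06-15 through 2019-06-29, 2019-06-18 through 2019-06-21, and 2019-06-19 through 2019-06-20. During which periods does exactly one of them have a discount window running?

First set merges to 2019-05-30 through 2019-06-08.
Second set merges to 2019-05-17 through 2019-05-27, 2019-06-15 through 2019-06-29.
A but not B: 2019-05-30 through 2019-06-08.
B but not A: 2019-05-17 through 2019-05-27, 2019-06-15 through 2019-06-29.
Combining gives A △ B.

2019-05-17 through 2019-05-27, 2019-05-30 through 2019-06-08, 2019-06-15 through 2019-06-29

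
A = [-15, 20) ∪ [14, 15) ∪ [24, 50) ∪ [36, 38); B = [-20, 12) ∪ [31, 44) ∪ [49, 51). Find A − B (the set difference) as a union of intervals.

[12, 20) ∪ [24, 31) ∪ [44, 49)

A, merged: [-15, 20), [24, 50).
[-15, 20) with B removed leaves [12, 20).
[24, 50) with B removed leaves [24, 31), [44, 49).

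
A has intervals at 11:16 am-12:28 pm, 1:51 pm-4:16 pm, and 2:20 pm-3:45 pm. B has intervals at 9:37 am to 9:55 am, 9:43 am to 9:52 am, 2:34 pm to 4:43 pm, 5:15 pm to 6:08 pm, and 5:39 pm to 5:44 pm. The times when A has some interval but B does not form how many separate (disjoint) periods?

First set merges to 11:16 am-12:28 pm, 1:51 pm-4:16 pm.
Second set merges to 9:37 am-9:55 am, 2:34 pm-4:43 pm, 5:15 pm-6:08 pm.
A \ B = 11:16 am-12:28 pm, 1:51 pm-2:34 pm.
That is 2 disjoint pieces.

2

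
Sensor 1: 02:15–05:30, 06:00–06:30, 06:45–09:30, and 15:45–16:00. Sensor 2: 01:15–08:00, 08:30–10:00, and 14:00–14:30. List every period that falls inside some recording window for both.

02:15-05:30, 06:00-06:30, 06:45-08:00, 08:30-09:30

02:15-05:30 overlaps B on 02:15-05:30.
06:00-06:30 overlaps B on 06:00-06:30.
06:45-09:30 overlaps B on 06:45-08:00, 08:30-09:30.
15:45-16:00 falls entirely outside B.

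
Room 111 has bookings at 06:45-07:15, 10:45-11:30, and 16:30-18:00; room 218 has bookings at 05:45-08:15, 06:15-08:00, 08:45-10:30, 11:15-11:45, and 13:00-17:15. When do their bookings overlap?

06:45-07:15, 11:15-11:30, 16:30-17:15

Second set merges to 05:45-08:15, 08:45-10:30, 11:15-11:45, 13:00-17:15.
06:45-07:15 overlaps B on 06:45-07:15.
10:45-11:30 overlaps B on 11:15-11:30.
16:30-18:00 overlaps B on 16:30-17:15.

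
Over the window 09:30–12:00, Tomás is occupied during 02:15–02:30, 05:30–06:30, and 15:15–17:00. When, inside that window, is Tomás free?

09:30-12:00

Covered (merged): 02:15-02:30, 05:30-06:30, 15:15-17:00.
Complement within 09:30-12:00: 09:30-12:00.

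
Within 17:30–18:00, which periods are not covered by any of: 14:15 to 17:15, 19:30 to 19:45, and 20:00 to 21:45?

Covered (merged): 14:15–17:15, 19:30–19:45, 20:00–21:45.
Complement within 17:30–18:00: 17:30–18:00.

17:30–18:00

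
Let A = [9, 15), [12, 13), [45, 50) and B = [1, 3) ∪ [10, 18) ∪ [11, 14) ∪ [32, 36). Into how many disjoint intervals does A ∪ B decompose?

First set merges to [9, 15), [45, 50).
Second set merges to [1, 3), [10, 18), [32, 36).
A ∪ B = [1, 3), [9, 18), [32, 36), [45, 50).
That is 4 disjoint pieces.

4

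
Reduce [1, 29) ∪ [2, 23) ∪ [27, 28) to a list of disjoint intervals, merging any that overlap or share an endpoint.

[1, 29)

[2, 23) overlaps/touches [1, 29) → extend to [1, 29).
[27, 28) overlaps/touches [1, 29) → extend to [1, 29).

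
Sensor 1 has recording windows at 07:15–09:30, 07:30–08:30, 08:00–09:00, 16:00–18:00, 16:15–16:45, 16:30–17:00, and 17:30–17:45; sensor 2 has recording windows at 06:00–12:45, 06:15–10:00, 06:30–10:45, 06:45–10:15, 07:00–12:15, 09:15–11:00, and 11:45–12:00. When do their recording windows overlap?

Merge the first list: 07:15-09:30, 16:00-18:00.
Merge the second list: 06:00-12:45.
07:15-09:30 overlaps B on 07:15-09:30.
16:00-18:00 falls entirely outside B.

07:15-09:30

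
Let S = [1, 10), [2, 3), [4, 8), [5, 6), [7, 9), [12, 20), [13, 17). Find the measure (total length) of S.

17

Merged: [1, 10), [12, 20).
Lengths: 9 + 8 = 17.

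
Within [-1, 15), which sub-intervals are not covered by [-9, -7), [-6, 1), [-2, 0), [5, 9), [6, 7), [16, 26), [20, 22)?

[1, 5) ∪ [9, 15)

Covered (merged): [-9, -7), [-6, 1), [5, 9), [16, 26).
Uncovered inside [-1, 15): [1, 5), [9, 15).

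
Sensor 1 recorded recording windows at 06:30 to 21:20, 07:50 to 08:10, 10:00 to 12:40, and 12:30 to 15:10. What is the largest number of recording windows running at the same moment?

3

Sweep endpoints in order; track running count of active intervals.
Peak of 3 reached at 12:30.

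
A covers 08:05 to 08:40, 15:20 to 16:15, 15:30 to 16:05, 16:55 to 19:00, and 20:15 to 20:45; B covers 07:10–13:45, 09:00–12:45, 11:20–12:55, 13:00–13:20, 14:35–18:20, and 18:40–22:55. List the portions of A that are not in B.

A, merged: 08:05-08:40, 15:20-16:15, 16:55-19:00, 20:15-20:45.
B, merged: 07:10-13:45, 14:35-18:20, 18:40-22:55.
08:05-08:40: entirely removed.
15:20-16:15: entirely removed.
16:55-19:00 \ B = 18:20-18:40.
20:15-20:45: entirely removed.

18:20-18:40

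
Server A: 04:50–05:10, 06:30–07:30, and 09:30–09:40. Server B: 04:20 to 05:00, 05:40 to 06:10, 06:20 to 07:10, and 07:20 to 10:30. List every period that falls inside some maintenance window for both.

04:50-05:00, 06:30-07:10, 07:20-07:30, 09:30-09:40

04:50-05:10 overlaps B on 04:50-05:00.
06:30-07:30 overlaps B on 06:30-07:10, 07:20-07:30.
09:30-09:40 overlaps B on 09:30-09:40.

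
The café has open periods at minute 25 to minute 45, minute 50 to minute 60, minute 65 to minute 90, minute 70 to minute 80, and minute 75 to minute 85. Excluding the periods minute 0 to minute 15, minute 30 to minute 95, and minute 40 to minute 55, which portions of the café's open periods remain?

A, merged: minute 25 to minute 45, minute 50 to minute 60, minute 65 to minute 90.
B, merged: minute 0 to minute 15, minute 30 to minute 95.
minute 25 to minute 45 minus B → minute 25 to minute 30.
minute 50 to minute 60: fully covered by B → removed.
minute 65 to minute 90: fully covered by B → removed.

minute 25 to minute 30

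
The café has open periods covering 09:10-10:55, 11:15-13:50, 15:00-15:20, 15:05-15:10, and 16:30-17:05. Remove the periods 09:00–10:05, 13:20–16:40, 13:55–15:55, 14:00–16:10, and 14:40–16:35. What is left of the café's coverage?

A, merged: 09:10–10:55, 11:15–13:50, 15:00–15:20, 16:30–17:05.
B, merged: 09:00–10:05, 13:20–16:40.
09:10–10:55 with B removed leaves 10:05–10:55.
11:15–13:50 with B removed leaves 11:15–13:20.
15:00–15:20 lies entirely inside B → drops out.
16:30–17:05 with B removed leaves 16:40–17:05.

10:05–10:55, 11:15–13:20, 16:40–17:05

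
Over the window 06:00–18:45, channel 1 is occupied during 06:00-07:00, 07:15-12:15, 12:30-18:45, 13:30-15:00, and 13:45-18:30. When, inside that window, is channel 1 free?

Covered (merged): 06:00–07:00, 07:15–12:15, 12:30–18:45.
Uncovered inside 06:00–18:45: 07:00–07:15, 12:15–12:30.

07:00–07:15, 12:15–12:30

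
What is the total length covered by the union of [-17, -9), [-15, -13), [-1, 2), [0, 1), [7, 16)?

Merged: [-17, -9), [-1, 2), [7, 16).
Lengths: 8 + 3 + 9 = 20.

20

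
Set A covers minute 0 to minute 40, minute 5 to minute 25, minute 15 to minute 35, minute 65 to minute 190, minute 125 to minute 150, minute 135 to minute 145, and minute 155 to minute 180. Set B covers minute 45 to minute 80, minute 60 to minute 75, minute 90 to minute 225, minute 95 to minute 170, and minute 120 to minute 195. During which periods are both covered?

Merge the first list: minute 0 to minute 40, minute 65 to minute 190.
Merge the second list: minute 45 to minute 80, minute 90 to minute 225.
minute 0 to minute 40 falls entirely outside B.
minute 65 to minute 190 overlaps B on minute 65 to minute 80, minute 90 to minute 190.

minute 65 to minute 80, minute 90 to minute 190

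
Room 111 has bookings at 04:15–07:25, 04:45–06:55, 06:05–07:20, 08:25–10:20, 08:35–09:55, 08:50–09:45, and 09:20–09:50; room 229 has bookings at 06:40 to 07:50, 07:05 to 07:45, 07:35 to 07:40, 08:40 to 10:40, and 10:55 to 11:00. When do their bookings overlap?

Merge the first list: 04:15–07:25, 08:25–10:20.
Merge the second list: 06:40–07:50, 08:40–10:40, 10:55–11:00.
04:15–07:25 ∩ B → 06:40–07:25.
08:25–10:20 ∩ B → 08:40–10:20.

06:40–07:25, 08:40–10:20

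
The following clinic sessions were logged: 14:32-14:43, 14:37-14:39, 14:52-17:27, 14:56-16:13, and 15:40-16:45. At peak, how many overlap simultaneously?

Walk the sorted start/end points keeping a running depth.
The depth first hits 3 at 15:40.

3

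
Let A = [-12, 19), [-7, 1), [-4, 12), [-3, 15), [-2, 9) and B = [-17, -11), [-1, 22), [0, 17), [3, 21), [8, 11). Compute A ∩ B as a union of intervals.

[-12, -11) ∪ [-1, 19)

Merge the first list: [-12, 19).
Merge the second list: [-17, -11), [-1, 22).
[-12, 19) ∩ B → [-12, -11), [-1, 19).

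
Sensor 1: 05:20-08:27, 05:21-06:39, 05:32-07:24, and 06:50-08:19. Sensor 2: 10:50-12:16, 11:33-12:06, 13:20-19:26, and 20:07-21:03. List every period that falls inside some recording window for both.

none

A, merged: 05:20–08:27.
B, merged: 10:50–12:16, 13:20–19:26, 20:07–21:03.
05:20–08:27 meets no B interval.
No overlap.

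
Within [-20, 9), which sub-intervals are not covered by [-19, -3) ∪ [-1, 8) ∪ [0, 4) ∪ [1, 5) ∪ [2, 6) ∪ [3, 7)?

[-20, -19) ∪ [-3, -1) ∪ [8, 9)

Covered (merged): [-19, -3), [-1, 8).
Uncovered inside [-20, 9): [-20, -19), [-3, -1), [8, 9).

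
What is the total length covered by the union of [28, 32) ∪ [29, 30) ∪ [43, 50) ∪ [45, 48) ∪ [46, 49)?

Merged: [28, 32), [43, 50).
Lengths: 4 + 7 = 11.

11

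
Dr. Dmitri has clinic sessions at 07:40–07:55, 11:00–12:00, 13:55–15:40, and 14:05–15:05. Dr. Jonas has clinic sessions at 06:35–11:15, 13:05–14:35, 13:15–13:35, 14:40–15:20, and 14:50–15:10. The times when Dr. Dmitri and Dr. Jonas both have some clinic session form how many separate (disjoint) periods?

4

First set merges to 07:40-07:55, 11:00-12:00, 13:55-15:40.
Second set merges to 06:35-11:15, 13:05-14:35, 14:40-15:20.
A ∩ B = 07:40-07:55, 11:00-11:15, 13:55-14:35, 14:40-15:20.
That is 4 disjoint pieces.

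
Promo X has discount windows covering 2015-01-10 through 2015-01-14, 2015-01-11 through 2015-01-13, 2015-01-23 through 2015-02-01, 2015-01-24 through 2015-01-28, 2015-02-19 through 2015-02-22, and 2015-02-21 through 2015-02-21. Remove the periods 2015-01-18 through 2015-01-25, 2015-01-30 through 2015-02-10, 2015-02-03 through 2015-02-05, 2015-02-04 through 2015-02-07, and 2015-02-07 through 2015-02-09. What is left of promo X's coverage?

2015-01-10 through 2015-01-14, 2015-01-26 through 2015-01-29, 2015-02-19 through 2015-02-22

A, merged: 2015-01-10 through 2015-01-14, 2015-01-23 through 2015-02-01, 2015-02-19 through 2015-02-22.
B, merged: 2015-01-18 through 2015-01-25, 2015-01-30 through 2015-02-10.
2015-01-10 through 2015-01-14: no B overlap → unchanged.
2015-01-23 through 2015-02-01 minus B → 2015-01-26 through 2015-01-29.
2015-02-19 through 2015-02-22: no B overlap → unchanged.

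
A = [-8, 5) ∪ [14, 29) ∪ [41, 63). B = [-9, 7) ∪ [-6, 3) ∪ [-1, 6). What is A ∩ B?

B, merged: [-9, 7).
[-8, 5) overlaps B on [-8, 5).
[14, 29) falls entirely outside B.
[41, 63) falls entirely outside B.

[-8, 5)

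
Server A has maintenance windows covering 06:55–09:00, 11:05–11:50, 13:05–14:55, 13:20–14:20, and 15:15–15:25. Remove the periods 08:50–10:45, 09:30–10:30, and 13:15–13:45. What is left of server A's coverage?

06:55–08:50, 11:05–11:50, 13:05–13:15, 13:45–14:55, 15:15–15:25

First set merges to 06:55–09:00, 11:05–11:50, 13:05–14:55, 15:15–15:25.
Second set merges to 08:50–10:45, 13:15–13:45.
06:55–09:00 \ B = 06:55–08:50.
11:05–11:50: nothing removed.
13:05–14:55 \ B = 13:05–13:15, 13:45–14:55.
15:15–15:25: nothing removed.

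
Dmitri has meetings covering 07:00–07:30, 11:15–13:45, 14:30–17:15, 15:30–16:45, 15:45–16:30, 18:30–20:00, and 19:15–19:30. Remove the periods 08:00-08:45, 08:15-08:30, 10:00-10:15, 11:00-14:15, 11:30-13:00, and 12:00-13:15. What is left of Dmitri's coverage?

07:00–07:30, 14:30–17:15, 18:30–20:00

A, merged: 07:00–07:30, 11:15–13:45, 14:30–17:15, 18:30–20:00.
B, merged: 08:00–08:45, 10:00–10:15, 11:00–14:15.
07:00–07:30: nothing removed.
11:15–13:45: entirely removed.
14:30–17:15: nothing removed.
18:30–20:00: nothing removed.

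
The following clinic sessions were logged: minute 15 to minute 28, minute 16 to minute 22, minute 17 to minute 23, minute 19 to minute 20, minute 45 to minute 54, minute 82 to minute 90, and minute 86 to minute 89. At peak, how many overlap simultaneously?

4

Walk the sorted start/end points keeping a running depth.
The depth first hits 4 at minute 19.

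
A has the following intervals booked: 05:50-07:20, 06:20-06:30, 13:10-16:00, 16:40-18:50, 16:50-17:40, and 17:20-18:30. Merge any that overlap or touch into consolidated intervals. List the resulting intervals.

06:20-06:30 overlaps/touches 05:50-07:20 → extend to 05:50-07:20.
13:10-16:00 is disjoint → start new block.
16:40-18:50 is disjoint → start new block.
16:50-17:40 overlaps/touches 16:40-18:50 → extend to 16:40-18:50.
17:20-18:30 overlaps/touches 16:40-18:50 → extend to 16:40-18:50.

05:50-07:20, 13:10-16:00, 16:40-18:50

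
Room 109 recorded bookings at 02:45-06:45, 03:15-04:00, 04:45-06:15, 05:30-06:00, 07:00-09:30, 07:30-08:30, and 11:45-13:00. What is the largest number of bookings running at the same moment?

3

Walk the sorted start/end points keeping a running depth.
The depth first hits 3 at 05:30.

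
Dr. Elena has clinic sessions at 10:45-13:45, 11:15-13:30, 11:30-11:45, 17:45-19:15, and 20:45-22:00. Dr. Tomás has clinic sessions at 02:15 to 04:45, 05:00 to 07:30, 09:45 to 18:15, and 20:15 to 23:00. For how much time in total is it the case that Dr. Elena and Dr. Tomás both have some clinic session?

4 h 45 min

Merge the first list: 10:45–13:45, 17:45–19:15, 20:45–22:00.
A ∩ B = 10:45–13:45, 17:45–18:15, 20:45–22:00.
Total: 3 h + 30 min + 1 h 15 min = 4 h 45 min.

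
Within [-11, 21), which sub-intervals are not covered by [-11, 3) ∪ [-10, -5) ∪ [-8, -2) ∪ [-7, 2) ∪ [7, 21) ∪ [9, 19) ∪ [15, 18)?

[3, 7)

After merging, the occupied span is [-11, 3), [7, 21).
Gaps within [-11, 21): [3, 7).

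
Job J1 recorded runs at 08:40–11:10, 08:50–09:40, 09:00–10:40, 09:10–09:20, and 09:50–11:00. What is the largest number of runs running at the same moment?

4

Sweep endpoints in order; track running count of active intervals.
Peak of 4 reached at 09:10.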